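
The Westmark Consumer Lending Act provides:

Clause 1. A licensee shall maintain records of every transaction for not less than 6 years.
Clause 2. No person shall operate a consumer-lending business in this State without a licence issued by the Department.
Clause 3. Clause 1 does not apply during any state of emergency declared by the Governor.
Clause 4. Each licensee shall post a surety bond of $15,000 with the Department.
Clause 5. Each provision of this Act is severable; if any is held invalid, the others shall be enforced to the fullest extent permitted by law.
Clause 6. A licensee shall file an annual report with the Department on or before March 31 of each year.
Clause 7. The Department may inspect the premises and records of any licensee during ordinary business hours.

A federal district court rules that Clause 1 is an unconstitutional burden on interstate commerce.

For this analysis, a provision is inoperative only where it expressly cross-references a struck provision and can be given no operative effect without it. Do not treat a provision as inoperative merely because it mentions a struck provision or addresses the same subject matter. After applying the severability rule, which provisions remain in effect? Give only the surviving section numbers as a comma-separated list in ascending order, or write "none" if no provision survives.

2, 4, 5, 6, 7

Clause 1 is struck. Clause 3 has no operative effect of its own apart from Clause 1 and is therefore inoperative. Clause 5 is a severability clause and preserves every provision that can still be given independent effect. The provisions still in force are Clause 2, Clause 4, Clause 5, Clause 6, and Clause 7.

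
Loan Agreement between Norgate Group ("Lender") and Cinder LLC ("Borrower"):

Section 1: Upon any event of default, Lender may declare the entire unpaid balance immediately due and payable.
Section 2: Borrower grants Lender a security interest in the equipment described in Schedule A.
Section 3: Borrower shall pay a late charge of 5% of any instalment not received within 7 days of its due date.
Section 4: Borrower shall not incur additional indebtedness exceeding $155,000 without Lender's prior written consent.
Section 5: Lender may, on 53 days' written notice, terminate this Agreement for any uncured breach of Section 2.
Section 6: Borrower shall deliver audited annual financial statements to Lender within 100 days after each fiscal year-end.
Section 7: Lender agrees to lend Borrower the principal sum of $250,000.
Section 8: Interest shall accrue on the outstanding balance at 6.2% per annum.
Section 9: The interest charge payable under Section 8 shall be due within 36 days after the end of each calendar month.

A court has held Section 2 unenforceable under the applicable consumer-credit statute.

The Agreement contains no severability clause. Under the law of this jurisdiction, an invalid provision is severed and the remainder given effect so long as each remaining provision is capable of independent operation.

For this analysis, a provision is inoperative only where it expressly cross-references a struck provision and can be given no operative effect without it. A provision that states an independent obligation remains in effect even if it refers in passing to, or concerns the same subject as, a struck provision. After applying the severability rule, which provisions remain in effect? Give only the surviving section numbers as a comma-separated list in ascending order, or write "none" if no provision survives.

1, 3, 4, 6, 7, 8, 9

Section 2 is struck. The only function of Section 5 is the termination right for breach of Section 2, so it cannot stand once Section 2 is removed. Under the stated default rule, only provisions that cannot operate independently fall away; the rest are enforced. Section 1, Section 3, Section 4, Section 6, Section 7, Section 8, and Section 9 remain in effect.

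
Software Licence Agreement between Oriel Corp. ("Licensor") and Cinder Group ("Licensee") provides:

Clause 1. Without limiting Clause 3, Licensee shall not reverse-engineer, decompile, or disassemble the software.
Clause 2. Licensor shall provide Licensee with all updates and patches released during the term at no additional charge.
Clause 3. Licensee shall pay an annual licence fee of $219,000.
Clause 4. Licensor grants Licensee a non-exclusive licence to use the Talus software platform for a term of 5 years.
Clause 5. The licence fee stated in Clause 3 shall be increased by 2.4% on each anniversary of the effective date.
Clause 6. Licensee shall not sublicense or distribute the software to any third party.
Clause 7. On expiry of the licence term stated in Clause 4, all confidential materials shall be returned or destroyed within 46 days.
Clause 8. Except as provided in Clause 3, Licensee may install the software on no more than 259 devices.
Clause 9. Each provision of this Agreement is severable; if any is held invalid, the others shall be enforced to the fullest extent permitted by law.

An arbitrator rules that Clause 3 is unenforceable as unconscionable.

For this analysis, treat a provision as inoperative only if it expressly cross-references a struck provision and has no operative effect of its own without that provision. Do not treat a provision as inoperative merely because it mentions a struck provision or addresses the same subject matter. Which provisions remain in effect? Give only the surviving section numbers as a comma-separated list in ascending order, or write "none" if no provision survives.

1, 2, 4, 6, 7, 8, 9

Clause 3 is struck. Clause 5 operates only by reference to Clause 3, so it falls with Clause 3. Although Clause 1 refers to Clause 3, its operative terms do not depend on Clause 3, so it remains in effect. Although Clause 8 refers to Clause 3, its operative terms do not depend on Clause 3, so it remains in effect. Under the severability clause in Clause 9, the remaining provisions continue in force. That leaves Clause 1, Clause 2, Clause 4, Clause 6, Clause 7, Clause 8, and Clause 9 in effect.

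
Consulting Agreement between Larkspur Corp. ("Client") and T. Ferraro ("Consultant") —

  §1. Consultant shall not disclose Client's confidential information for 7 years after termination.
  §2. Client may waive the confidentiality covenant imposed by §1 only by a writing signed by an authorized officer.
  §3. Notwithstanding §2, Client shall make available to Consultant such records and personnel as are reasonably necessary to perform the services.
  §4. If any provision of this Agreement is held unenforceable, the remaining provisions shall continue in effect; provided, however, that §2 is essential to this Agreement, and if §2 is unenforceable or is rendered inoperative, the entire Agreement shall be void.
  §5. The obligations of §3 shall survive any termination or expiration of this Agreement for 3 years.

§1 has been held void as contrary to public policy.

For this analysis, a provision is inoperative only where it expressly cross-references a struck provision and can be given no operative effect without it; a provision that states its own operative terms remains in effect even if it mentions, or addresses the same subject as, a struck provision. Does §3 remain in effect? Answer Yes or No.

No

§1 is struck. §2 has no operative effect of its own apart from §1 and is therefore inoperative. §4 makes §2 an essential term, and §2 has been rendered inoperative by the cascade; under §4, the entire Agreement is therefore void. No provision of the Agreement survives. §3 is among the inoperative provisions, so the answer is no.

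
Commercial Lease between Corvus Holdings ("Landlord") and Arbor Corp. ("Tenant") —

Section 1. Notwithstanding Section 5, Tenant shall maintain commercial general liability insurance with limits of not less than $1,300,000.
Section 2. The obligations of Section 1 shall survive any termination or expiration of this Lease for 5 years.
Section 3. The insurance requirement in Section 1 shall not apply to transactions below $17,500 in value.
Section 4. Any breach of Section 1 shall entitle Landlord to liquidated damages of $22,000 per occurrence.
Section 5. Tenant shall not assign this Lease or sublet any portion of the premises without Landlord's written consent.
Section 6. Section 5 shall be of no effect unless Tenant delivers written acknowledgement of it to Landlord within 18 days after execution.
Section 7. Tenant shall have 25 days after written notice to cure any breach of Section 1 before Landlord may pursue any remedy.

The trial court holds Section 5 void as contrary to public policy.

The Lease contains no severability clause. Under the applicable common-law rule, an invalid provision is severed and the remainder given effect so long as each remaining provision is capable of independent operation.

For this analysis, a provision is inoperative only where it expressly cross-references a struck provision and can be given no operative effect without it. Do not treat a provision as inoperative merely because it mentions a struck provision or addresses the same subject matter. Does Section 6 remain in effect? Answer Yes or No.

Section 5 is struck. The only function of Section 6 is the acknowledgement condition for Section 5, so it cannot stand once Section 5 is removed. Section 1 mentions Section 5 but its own obligation stands independently of Section 5, so Section 1 is not affected. Under the stated default rule, only provisions that cannot operate independently fall away; the rest are enforced. That leaves Section 1, Section 2, Section 3, Section 4, and Section 7 in effect. Section 6 is among the inoperative provisions, so the answer is no.

No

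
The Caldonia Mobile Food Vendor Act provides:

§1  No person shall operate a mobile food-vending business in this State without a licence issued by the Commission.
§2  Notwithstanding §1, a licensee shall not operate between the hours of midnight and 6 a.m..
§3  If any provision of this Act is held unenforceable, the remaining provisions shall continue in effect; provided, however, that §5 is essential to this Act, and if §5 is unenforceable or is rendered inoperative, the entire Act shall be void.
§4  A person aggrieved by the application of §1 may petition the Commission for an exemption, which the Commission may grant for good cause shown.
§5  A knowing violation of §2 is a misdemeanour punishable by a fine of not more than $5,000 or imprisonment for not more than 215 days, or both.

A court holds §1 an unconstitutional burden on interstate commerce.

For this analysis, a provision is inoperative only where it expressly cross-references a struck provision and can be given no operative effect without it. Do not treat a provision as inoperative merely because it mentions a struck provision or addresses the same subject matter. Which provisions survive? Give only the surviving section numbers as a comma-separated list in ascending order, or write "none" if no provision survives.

§1 is struck. §4 has no operative effect of its own apart from §1 and is therefore inoperative. §2 mentions §1 but its own obligation stands independently of §1, so §2 is not affected. §3 makes §5 an essential term, but §5 is unaffected, so the severability proviso in §3 preserves the remaining provisions. That leaves §2, §3, and §5 in effect.

2, 3, 5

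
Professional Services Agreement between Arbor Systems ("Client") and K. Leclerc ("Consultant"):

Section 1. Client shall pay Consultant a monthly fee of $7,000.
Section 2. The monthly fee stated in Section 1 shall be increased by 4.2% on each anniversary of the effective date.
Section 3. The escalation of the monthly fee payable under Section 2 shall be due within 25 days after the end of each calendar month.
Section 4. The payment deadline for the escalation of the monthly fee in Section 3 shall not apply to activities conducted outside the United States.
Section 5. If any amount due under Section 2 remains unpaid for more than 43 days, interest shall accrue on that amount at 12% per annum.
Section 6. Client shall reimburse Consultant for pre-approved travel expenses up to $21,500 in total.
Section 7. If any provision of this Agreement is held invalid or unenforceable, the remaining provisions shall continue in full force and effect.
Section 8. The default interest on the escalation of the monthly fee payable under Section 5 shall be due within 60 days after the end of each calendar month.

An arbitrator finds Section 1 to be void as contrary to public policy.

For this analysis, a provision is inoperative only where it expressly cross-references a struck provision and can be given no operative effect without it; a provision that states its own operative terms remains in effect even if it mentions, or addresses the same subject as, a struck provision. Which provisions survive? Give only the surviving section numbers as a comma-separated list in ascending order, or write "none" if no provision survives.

6, 7

Section 1 is struck. The whole of Section 2 is the escalation of the monthly fee, defined by reference to Section 1, so Section 2 cannot stand once Section 1 is removed. Section 3 has no operative effect of its own apart from Section 2 and is therefore inoperative. Section 5 does nothing except set the default interest on the escalation of the monthly fee by reference to Section 2; with Section 2 gone it has no independent effect and is inoperative. Section 4 operates only by reference to Section 3, so it falls with Section 3. Section 8 does nothing except set the payment deadline for the default interest on the escalation of the monthly fee by reference to Section 5; with Section 5 gone it has no independent effect and is inoperative. Section 7 is a severability clause and preserves every provision that can still be given independent effect. Section 6 and Section 7 remain in effect.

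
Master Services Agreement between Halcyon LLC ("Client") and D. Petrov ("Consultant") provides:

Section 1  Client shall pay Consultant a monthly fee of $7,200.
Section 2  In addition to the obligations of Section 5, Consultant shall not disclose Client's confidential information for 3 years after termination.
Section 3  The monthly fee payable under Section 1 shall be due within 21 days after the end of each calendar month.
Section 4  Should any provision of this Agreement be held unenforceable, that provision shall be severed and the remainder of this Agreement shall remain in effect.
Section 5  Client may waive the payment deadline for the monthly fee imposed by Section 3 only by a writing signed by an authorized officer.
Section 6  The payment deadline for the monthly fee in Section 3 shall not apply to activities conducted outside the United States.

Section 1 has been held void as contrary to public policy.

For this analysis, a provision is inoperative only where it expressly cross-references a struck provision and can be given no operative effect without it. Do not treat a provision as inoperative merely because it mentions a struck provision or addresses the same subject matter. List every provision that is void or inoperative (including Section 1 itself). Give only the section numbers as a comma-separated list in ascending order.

Section 1 is struck. Section 3 operates only by reference to Section 1, so it falls with Section 1. Section 5 merely fixes the waiver condition for Section 3; with Section 3 gone it has nothing to operate on and falls away. Section 6 has no operative effect of its own apart from Section 3 and is therefore inoperative. Although Section 2 refers to Section 5, its operative terms do not depend on Section 5, so it remains in effect. Under the severability clause in Section 4, the remaining provisions continue in force. That leaves Section 2 and Section 4 in effect.

1, 3, 5, 6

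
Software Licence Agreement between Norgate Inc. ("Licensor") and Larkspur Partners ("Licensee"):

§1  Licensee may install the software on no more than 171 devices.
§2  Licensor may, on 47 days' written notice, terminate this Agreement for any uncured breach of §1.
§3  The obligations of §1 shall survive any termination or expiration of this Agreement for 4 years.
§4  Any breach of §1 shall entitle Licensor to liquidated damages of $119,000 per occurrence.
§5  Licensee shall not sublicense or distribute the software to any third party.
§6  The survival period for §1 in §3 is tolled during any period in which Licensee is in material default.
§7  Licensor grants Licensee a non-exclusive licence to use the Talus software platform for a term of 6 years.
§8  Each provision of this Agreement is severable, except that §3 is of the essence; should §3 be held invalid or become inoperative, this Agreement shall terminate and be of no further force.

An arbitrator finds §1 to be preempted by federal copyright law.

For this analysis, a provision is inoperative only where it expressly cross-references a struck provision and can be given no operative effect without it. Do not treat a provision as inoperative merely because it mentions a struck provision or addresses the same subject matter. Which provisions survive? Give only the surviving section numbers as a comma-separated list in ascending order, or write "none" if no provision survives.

none

§1 is struck. §2 operates only by reference to §1, so it falls with §1. §3 merely fixes the survival period for §1; with §1 gone it has nothing to operate on and falls away. §4 does nothing except set the liquidated-damages amount by reference to §1; with §1 gone it has no independent effect and is inoperative. The whole of §6 is the tolling of the survival period for §1, defined by reference to §3, so §6 cannot stand once §3 is removed. §8 makes §3 an essential term, and §3 has been rendered inoperative by the cascade; under §8, the entire Agreement is therefore void. No provision of the Agreement survives.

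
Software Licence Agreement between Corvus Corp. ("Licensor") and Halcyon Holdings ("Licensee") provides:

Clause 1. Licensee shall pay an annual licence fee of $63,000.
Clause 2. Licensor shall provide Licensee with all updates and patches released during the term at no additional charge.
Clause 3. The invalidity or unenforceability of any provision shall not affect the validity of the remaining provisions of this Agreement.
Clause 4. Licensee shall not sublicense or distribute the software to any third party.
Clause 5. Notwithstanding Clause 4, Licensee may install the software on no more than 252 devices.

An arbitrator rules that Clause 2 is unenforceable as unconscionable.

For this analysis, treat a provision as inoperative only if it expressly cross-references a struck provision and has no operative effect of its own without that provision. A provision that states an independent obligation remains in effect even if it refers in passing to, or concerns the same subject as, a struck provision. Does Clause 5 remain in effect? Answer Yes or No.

Yes

Clause 2 is struck. Nothing else in the Agreement is defined by reference to Clause 2. Under the severability clause in Clause 3, the remaining provisions continue in force. That leaves Clause 1, Clause 3, Clause 4, and Clause 5 in effect. Clause 5 is among the surviving provisions, so the answer is yes.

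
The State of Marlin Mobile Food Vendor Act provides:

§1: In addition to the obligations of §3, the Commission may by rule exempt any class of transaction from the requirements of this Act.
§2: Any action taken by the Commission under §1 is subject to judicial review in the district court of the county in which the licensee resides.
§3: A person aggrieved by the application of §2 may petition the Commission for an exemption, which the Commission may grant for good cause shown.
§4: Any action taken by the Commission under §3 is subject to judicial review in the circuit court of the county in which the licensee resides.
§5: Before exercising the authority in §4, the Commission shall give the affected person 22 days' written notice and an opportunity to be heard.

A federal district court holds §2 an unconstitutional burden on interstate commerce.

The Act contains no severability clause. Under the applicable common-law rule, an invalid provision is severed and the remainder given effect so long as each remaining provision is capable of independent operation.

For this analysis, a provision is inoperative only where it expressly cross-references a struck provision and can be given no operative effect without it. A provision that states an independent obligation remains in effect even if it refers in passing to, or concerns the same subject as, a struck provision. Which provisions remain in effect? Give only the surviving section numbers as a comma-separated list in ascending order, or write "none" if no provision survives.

1

§2 is struck. The only function of §3 is the exemption procedure for §2, so it cannot stand once §2 is removed. §4 operates only by reference to §3, so it falls with §3. §5 merely fixes the notice-and-hearing requirement for §4; with §4 gone it has nothing to operate on and falls away. §1 mentions §3 but its own obligation stands independently of §3, so §1 is not affected. With no severability clause, the stated default rule severs what cannot stand and enforces each remaining provision that can operate on its own. Only §1 remains in effect.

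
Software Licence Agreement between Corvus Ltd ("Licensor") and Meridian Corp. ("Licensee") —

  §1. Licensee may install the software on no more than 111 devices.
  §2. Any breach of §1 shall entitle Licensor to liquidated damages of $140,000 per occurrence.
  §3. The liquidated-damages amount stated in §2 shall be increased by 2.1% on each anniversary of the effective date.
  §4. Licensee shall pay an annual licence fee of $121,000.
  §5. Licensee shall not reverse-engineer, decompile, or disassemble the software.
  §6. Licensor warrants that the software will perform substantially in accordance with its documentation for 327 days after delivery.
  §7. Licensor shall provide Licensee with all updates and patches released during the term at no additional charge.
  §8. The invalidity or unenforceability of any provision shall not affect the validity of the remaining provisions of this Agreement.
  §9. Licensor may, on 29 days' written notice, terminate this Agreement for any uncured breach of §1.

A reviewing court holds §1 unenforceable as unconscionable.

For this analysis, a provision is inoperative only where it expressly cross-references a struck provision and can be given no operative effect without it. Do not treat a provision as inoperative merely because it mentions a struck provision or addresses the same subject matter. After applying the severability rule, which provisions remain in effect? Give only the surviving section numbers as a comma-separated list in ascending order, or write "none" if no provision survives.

4, 5, 6, 7, 8

§1 is struck. The whole of §2 is the liquidated-damages amount, defined by reference to §1, so §2 cannot stand once §1 is removed. §9 operates only by reference to §1, so it falls with §1. §3 does nothing except set the escalation of the liquidated-damages amount by reference to §2; with §2 gone it has no independent effect and is inoperative. §8 is a severability clause and preserves every provision that can still be given independent effect. That leaves §4, §5, §6, §7, and §8 in effect.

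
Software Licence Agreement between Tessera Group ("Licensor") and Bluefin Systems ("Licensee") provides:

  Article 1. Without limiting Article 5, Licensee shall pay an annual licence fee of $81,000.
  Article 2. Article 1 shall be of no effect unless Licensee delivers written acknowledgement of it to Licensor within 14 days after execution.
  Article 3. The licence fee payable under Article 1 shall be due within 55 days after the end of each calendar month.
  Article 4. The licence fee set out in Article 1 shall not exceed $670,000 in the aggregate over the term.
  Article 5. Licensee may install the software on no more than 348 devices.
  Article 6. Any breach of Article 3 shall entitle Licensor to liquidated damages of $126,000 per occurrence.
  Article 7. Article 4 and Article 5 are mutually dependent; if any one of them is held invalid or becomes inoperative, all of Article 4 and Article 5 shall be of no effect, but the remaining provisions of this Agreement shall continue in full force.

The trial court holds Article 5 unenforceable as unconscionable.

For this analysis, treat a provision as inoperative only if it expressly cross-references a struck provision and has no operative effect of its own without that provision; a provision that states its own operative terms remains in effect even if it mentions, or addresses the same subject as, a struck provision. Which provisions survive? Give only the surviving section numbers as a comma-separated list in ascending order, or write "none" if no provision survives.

Article 5 is struck. Article 1 mentions Article 5 but its own obligation stands independently of Article 5, so Article 1 is not affected. No other provision's operative terms depend on Article 5. Article 7 declares Article 4 and Article 5 mutually dependent; since one of them has fallen, all of them are of no effect. That brings down Article 4 as well. The remainder continues in force under Article 7. Article 1, Article 2, Article 3, Article 6, and Article 7 remain in effect.

1, 2, 3, 6, 7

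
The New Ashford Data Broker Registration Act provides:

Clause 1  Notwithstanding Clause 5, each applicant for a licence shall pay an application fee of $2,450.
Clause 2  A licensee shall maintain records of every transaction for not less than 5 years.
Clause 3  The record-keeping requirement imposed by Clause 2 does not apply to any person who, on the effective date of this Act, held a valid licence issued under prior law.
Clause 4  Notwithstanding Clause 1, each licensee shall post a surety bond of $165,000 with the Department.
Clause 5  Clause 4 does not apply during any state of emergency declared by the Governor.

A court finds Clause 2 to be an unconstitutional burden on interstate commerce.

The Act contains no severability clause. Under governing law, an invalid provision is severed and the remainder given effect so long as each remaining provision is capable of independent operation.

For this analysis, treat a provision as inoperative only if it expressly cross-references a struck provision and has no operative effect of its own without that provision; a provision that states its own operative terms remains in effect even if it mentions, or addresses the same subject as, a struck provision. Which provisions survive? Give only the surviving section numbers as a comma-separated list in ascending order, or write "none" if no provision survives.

Clause 2 is struck. Clause 3 merely fixes the grandfather exemption from Clause 2; with Clause 2 gone it has nothing to operate on and falls away. Under the stated default rule, only provisions that cannot operate independently fall away; the rest are enforced. The provisions still in force are Clause 1, Clause 4, and Clause 5.

1, 4, 5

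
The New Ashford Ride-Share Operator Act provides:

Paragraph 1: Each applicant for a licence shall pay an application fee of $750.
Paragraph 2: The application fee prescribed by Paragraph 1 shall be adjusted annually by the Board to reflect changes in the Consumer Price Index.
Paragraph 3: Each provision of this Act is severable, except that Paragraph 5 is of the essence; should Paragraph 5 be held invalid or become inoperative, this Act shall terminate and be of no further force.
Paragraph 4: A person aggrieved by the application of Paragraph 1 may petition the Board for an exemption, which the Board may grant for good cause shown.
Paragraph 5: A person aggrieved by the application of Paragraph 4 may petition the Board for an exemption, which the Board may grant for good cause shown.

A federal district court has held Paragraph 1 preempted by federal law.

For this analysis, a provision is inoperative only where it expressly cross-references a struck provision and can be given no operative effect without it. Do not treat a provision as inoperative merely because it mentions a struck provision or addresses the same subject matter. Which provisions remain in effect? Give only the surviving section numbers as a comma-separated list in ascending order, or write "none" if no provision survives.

none

Paragraph 1 is struck. Paragraph 2 operates only by reference to Paragraph 1, so it falls with Paragraph 1. The only function of Paragraph 4 is the exemption procedure for Paragraph 1, so it cannot stand once Paragraph 1 is removed. Paragraph 5 merely fixes the exemption procedure for Paragraph 4; with Paragraph 4 gone it has nothing to operate on and falls away. Paragraph 3 makes Paragraph 5 an essential term, and Paragraph 5 has been rendered inoperative by the cascade; under Paragraph 3, the entire Act is therefore void. No provision of the Act survives.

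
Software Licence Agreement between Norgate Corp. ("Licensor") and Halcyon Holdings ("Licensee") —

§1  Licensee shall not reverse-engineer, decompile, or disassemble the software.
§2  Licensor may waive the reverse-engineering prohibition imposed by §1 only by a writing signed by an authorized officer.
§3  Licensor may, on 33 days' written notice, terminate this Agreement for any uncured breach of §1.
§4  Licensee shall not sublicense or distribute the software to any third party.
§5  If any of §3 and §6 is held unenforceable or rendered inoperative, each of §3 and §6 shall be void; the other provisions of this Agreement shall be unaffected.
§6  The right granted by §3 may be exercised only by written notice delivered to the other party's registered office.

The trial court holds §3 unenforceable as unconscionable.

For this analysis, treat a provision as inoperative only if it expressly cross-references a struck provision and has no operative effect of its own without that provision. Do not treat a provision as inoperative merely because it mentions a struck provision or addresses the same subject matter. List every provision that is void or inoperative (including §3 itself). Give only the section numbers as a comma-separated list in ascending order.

3, 6

§3 is struck. The only function of §6 is the notice requirement for §3, so it cannot stand once §3 is removed. §5 declares §3 and §6 mutually dependent; since one of them has fallen, all of them are of no effect. The remainder continues in force under §5. §1, §2, §4, and §5 remain in effect.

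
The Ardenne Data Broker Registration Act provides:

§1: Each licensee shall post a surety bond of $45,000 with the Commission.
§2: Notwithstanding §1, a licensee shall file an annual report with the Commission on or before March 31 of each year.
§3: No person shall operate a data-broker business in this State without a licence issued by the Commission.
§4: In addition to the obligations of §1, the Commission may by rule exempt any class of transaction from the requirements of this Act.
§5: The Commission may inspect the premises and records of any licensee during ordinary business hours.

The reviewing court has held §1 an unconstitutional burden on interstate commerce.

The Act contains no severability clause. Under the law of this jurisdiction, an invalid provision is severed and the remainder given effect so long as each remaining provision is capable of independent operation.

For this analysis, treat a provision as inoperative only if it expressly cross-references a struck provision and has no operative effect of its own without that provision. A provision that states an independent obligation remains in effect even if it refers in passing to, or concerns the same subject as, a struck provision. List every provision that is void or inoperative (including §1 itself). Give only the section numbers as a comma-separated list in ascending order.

1

§1 is struck. Although §2 refers to §1, its operative terms do not depend on §1, so it remains in effect. §4 mentions §1 but its own obligation stands independently of §1, so §4 is not affected. Nothing else in the Act is defined by reference to §1. Under the stated default rule, only provisions that cannot operate independently fall away; the rest are enforced. §2, §3, §4, and §5 remain in effect.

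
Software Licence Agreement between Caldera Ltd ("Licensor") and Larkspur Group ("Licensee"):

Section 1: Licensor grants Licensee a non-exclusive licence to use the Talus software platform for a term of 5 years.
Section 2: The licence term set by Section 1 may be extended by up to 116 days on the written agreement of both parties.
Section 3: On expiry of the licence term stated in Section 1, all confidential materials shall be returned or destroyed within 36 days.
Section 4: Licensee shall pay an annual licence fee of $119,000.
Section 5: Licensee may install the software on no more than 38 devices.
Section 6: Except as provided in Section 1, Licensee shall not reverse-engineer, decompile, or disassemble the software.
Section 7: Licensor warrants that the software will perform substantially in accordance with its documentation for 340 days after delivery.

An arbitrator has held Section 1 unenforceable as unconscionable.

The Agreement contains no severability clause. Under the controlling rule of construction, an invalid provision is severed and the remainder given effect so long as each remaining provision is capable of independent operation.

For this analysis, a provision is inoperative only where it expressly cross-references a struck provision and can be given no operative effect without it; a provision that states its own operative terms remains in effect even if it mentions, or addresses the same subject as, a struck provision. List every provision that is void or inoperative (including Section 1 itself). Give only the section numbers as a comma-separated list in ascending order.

1, 2, 3

Section 1 is struck. The whole of Section 2 is the extension of the licence term, defined by reference to Section 1, so Section 2 cannot stand once Section 1 is removed. Section 3 has no operative effect of its own apart from Section 1 and is therefore inoperative. Although Section 6 refers to Section 1, its operative terms do not depend on Section 1, so it remains in effect. Under the stated default rule, only provisions that cannot operate independently fall away; the rest are enforced. That leaves Section 4, Section 5, Section 6, and Section 7 in effect.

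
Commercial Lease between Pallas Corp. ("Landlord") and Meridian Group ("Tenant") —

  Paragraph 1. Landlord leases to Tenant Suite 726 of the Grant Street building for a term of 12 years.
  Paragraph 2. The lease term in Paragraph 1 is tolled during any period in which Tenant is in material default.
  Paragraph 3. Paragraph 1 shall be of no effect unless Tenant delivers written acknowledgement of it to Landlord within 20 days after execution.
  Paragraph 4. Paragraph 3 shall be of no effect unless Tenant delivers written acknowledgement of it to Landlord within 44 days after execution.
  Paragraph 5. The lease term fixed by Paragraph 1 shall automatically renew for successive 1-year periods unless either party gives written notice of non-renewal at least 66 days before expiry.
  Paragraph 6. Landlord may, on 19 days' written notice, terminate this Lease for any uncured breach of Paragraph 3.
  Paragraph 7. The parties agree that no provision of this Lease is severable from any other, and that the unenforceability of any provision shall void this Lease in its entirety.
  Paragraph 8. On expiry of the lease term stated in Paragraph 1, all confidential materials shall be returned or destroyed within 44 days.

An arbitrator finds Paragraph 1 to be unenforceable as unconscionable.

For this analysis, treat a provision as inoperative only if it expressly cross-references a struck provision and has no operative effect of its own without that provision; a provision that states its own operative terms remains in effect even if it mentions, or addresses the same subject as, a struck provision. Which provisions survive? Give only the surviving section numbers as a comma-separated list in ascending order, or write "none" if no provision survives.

none

Paragraph 1 is struck. Paragraph 2 does nothing except set the tolling of the lease term by reference to Paragraph 1; with Paragraph 1 gone it has no independent effect and is inoperative. The only function of Paragraph 3 is the acknowledgement condition for Paragraph 1, so it cannot stand once Paragraph 1 is removed. Paragraph 5 operates only by reference to Paragraph 1, so it falls with Paragraph 1. Paragraph 8 operates only by reference to Paragraph 1, so it falls with Paragraph 1. Paragraph 4 operates only by reference to Paragraph 3, so it falls with Paragraph 3. Paragraph 6 merely fixes the termination right for breach of Paragraph 3; with Paragraph 3 gone it has nothing to operate on and falls away. Paragraph 7 provides that the Lease is not severable, so the invalidity of any one provision voids the entire Lease. No provision of the Lease survives.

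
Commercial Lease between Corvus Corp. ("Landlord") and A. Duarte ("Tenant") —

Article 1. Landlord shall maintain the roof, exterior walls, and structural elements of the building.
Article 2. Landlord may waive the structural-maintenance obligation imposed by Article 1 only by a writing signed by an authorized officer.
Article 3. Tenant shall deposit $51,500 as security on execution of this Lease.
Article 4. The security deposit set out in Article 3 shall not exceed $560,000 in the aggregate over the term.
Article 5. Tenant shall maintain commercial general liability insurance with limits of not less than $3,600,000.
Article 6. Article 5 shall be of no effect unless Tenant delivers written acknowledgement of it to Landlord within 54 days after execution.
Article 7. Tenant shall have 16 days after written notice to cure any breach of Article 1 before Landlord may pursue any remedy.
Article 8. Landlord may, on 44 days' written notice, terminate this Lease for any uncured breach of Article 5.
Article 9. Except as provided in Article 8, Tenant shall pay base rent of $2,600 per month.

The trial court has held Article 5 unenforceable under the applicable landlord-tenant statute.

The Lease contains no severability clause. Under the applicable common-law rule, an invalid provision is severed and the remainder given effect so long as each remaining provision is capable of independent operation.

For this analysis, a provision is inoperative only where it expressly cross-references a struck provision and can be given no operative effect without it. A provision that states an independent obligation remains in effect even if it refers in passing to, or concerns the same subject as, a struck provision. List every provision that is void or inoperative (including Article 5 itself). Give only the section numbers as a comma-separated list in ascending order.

Article 5 is struck. Article 6 operates only by reference to Article 5, so it falls with Article 5. Article 8 merely fixes the termination right for breach of Article 5; with Article 5 gone it has nothing to operate on and falls away. Article 9 mentions Article 8 but its own obligation stands independently of Article 8, so Article 9 is not affected. With no severability clause, the stated default rule severs what cannot stand and enforces each remaining provision that can operate on its own. Article 1, Article 2, Article 3, Article 4, Article 7, and Article 9 remain in effect.

5, 6, 8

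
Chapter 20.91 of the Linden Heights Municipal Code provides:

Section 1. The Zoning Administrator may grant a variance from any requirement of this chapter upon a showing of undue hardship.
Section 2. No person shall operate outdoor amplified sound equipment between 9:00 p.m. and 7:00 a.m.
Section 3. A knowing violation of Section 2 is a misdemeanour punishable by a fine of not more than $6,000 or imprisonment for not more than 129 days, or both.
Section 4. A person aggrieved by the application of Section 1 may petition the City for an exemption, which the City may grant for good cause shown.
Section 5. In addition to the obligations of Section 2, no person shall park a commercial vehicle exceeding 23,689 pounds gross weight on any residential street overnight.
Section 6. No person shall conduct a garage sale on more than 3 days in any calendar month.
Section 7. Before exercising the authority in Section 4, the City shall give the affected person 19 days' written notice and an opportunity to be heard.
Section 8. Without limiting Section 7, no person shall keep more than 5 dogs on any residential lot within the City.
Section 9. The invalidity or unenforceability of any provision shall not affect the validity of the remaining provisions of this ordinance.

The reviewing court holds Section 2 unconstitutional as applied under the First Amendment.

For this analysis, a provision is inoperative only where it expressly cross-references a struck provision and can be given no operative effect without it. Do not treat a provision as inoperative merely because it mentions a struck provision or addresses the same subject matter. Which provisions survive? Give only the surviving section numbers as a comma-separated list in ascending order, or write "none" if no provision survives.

Section 2 is struck. The only function of Section 3 is the criminal penalty for violating Section 2, so it cannot stand once Section 2 is removed. Section 5 mentions Section 2 but its own obligation stands independently of Section 2, so Section 5 is not affected. Section 9 is a severability clause and preserves every provision that can still be given independent effect. That leaves Section 1, Section 4, Section 5, Section 6, Section 7, Section 8, and Section 9 in effect.

1, 4, 5, 6, 7, 8, 9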